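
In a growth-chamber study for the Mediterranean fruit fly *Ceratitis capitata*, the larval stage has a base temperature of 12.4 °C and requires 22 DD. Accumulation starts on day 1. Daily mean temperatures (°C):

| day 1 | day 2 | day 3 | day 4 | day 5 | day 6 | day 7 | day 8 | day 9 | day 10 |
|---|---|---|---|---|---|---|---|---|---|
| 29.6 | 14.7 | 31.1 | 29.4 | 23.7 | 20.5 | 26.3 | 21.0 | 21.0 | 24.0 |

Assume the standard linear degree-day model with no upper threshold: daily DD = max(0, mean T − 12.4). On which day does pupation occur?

Daily DD above 12.4 °C: 17.2, 2.3, 18.7, 17.0, 11.3, 8.1, 13.9, 8.6, 8.6, 11.6.
Cumulative: 17.2, 19.5, 38.2, 55.2, 66.5, 74.6, 88.5, 97.1, 105.7, 117.3.
The total first reaches 22 DD on day 3.

day 3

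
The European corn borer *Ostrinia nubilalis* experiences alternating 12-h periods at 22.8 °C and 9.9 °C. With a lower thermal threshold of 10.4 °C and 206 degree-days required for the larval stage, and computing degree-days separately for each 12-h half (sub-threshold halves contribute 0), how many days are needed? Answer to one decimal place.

33.2 days

Day half: max(0, 22.8 − 10.4) × 0.5 = 12.4 × 0.5 = 6.20 DD.
Night half: max(0, 9.9 − 10.4) × 0.5 = 0.0 × 0.5 = 0.00 DD.
Per 24 h: 6.20 DD/day.
Duration = 206 / 6.20 = 33.226 ≈ 33.2 days.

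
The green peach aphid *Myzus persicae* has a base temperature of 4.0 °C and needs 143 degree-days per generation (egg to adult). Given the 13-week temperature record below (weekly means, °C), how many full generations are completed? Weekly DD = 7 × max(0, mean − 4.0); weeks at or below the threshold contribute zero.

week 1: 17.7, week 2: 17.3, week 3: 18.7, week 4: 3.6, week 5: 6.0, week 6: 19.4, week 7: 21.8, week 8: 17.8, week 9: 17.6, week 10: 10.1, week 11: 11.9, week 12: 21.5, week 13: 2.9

Weekly DD (7 × max(0, T̄ − 4.0)): 95.9, 93.1, 102.9, 0.0, 14.0, 107.8, 124.6, 96.6, 95.2, 42.7, 55.3, 122.5, 0.0.
Season total = 950.6 DD.
Complete generations = ⌊950.6 / 143⌋ = 6.

6 generations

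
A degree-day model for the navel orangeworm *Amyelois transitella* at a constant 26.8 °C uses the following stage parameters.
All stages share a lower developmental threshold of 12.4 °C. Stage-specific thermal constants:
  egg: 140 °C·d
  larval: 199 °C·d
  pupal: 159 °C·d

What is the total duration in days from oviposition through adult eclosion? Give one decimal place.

34.6 days

Daily accumulation at 26.8 °C = 26.8 − 12.4 = 14.4 DD/day.
Total K = 140 + 199 + 159 = 498 DD.
Total duration = 498 / 14.4 = 34.583 ≈ 34.6 days.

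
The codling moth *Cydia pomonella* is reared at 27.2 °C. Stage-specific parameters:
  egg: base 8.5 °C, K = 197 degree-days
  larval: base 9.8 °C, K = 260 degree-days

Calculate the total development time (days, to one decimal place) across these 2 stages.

25.5 days

egg: 197 / (27.2 − 8.5) = 197 / 18.7 = 10.535 d.
larval: 260 / (27.2 − 9.8) = 260 / 17.4 = 14.943 d.
Sum = 25.477 ≈ 25.5 days.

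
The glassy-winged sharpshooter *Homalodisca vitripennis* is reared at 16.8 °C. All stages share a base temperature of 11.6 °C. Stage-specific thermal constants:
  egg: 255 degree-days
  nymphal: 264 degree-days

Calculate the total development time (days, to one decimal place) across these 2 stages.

Daily accumulation at 16.8 °C = 16.8 − 11.6 = 5.2 DD/day.
Total K = 255 + 264 = 519 DD.
Total duration = 519 / 5.2 = 99.808 ≈ 99.8 days.

99.8 days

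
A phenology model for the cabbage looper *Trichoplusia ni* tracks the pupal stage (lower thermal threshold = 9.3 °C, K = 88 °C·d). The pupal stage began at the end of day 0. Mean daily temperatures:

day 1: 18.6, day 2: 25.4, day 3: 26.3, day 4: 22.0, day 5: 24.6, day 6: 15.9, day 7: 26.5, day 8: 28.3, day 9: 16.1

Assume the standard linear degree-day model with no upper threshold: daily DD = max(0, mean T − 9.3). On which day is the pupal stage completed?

day 7

Daily DD above 9.3 °C: 9.3, 16.1, 17.0, 12.7, 15.3, 6.6, 17.2, 19.0, 6.8.
Cumulative: 9.3, 25.4, 42.4, 55.1, 70.4, 77.0, 94.2, 113.2, 120.0.
The total first reaches 88 DD on day 7.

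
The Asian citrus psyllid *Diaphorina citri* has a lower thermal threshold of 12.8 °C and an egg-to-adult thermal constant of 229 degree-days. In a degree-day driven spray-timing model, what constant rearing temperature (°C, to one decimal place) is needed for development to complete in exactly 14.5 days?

28.6 °C

Required daily accumulation = 229 / 14.5 = 15.793 DD/day.
T = T_base + 15.793 = 12.8 + 15.793 = 28.593 ≈ 28.6 °C.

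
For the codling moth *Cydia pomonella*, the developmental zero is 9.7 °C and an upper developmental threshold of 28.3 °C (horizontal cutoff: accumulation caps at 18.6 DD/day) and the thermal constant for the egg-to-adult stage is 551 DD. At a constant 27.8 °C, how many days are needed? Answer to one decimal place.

30.4 days

Daily accumulation = 27.8 − 9.7 = 18.1 DD/day.
Duration = 551 / 18.1 = 30.442 ≈ 30.4 days.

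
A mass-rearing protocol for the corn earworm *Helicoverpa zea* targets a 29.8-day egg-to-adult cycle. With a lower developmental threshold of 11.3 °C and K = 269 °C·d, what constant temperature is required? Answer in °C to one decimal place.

20.3 °C

Required daily accumulation = 269 / 29.8 = 9.027 DD/day.
T = T_base + 9.027 = 11.3 + 9.027 = 20.327 ≈ 20.3 °C.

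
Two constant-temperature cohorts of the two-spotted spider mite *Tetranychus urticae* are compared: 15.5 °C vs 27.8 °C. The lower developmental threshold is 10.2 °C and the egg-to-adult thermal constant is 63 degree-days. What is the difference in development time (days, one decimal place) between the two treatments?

8.3 days

At 15.5 °C: 63 / (15.5 − 10.2) = 63 / 5.3 = 11.887 d.
At 27.8 °C: 63 / (27.8 − 10.2) = 63 / 17.6 = 3.580 d.
Difference = |11.887 − 3.580| = 8.307 ≈ 8.3 days.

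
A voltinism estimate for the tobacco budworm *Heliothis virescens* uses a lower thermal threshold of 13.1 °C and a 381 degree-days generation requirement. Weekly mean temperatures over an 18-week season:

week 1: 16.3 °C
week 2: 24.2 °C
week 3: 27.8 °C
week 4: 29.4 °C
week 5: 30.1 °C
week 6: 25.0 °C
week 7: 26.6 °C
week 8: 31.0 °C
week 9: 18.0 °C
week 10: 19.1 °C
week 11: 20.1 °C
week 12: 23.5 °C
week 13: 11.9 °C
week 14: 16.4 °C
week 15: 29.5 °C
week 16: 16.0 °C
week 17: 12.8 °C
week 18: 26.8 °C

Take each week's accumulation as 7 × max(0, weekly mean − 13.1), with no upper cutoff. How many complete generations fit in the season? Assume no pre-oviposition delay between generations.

3 generations

Weekly DD (7 × max(0, T̄ − 13.1)): 22.4, 77.7, 102.9, 114.1, 119.0, 83.3, 94.5, 125.3, 34.3, 42.0, 49.0, 72.8, 0.0, 23.1, 114.8, 20.3, 0.0, 95.9.
Season total = 1191.4 DD.
Complete generations = ⌊1191.4 / 381⌋ = 3.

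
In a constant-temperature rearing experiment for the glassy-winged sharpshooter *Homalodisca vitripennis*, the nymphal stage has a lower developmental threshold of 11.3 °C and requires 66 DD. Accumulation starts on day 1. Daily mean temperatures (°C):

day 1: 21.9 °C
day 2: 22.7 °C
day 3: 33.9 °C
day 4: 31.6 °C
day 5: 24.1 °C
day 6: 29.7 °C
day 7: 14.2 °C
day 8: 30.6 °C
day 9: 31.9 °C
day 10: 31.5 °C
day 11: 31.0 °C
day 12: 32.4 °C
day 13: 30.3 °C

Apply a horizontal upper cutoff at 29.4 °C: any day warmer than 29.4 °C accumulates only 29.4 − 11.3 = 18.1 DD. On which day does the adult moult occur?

Daily DD above 11.3 °C (capped at 18.1): 10.6, 11.4, 18.1, 18.1, 12.8, 18.1, 2.9, 18.1, 18.1, 18.1, 18.1, 18.1, 18.1.
Cumulative: 10.6, 22.0, 40.1, 58.2, 71.0, 89.1, 92.0, 110.1, 128.2, 146.3, 164.4, 182.5, 200.6.
The total first reaches 66 DD on day 5.

day 5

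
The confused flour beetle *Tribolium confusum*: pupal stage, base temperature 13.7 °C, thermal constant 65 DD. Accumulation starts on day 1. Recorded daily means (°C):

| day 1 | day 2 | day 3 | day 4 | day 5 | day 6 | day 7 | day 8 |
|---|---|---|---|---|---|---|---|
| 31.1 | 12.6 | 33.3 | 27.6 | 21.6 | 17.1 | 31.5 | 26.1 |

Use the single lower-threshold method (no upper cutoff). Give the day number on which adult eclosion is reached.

day 7

Daily DD above 13.7 °C: 17.4, 0.0, 19.6, 13.9, 7.9, 3.4, 17.8, 12.4.
Cumulative: 17.4, 17.4, 37.0, 50.9, 58.8, 62.2, 80.0, 92.4.
The total first reaches 65 DD on day 7.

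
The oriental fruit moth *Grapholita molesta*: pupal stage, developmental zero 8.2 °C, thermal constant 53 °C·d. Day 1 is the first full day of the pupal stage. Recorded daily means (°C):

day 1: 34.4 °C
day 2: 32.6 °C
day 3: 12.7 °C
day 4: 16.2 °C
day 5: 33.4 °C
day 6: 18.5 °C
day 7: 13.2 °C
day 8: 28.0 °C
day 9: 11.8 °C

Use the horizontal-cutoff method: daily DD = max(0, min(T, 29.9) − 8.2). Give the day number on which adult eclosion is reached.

day 4

Daily DD above 8.2 °C (capped at 21.7): 21.7, 21.7, 4.5, 8.0, 21.7, 10.3, 5.0, 19.8, 3.6.
Cumulative: 21.7, 43.4, 47.9, 55.9, 77.6, 87.9, 92.9, 112.7, 116.3.
The total first reaches 53 DD on day 4.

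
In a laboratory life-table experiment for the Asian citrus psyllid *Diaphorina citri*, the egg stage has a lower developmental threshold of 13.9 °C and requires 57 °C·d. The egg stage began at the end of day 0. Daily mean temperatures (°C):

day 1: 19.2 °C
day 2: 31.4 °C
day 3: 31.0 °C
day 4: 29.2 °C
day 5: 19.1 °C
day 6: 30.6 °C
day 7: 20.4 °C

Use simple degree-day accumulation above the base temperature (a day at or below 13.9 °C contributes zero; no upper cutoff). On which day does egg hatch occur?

day 5

Daily DD above 13.9 °C: 5.3, 17.5, 17.1, 15.3, 5.2, 16.7, 6.5.
Cumulative: 5.3, 22.8, 39.9, 55.2, 60.4, 77.1, 83.6.
The total first reaches 57 DD on day 5.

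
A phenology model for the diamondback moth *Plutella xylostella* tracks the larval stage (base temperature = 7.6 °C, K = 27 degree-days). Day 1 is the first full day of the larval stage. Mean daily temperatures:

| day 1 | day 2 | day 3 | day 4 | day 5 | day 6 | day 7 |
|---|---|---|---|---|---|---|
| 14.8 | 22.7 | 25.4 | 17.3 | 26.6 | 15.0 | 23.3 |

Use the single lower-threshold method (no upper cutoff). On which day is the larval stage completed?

day 3

Daily DD above 7.6 °C: 7.2, 15.1, 17.8, 9.7, 19.0, 7.4, 15.7.
Cumulative: 7.2, 22.3, 40.1, 49.8, 68.8, 76.2, 91.9.
The total first reaches 27 DD on day 3.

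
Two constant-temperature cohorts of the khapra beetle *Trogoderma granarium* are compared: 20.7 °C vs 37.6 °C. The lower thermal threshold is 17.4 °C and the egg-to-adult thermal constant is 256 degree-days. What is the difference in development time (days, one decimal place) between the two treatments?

64.9 days

At 20.7 °C: 256 / (20.7 − 17.4) = 256 / 3.3 = 77.576 d.
At 37.6 °C: 256 / (37.6 − 17.4) = 256 / 20.2 = 12.673 d.
Difference = |77.576 − 12.673| = 64.902 ≈ 64.9 days.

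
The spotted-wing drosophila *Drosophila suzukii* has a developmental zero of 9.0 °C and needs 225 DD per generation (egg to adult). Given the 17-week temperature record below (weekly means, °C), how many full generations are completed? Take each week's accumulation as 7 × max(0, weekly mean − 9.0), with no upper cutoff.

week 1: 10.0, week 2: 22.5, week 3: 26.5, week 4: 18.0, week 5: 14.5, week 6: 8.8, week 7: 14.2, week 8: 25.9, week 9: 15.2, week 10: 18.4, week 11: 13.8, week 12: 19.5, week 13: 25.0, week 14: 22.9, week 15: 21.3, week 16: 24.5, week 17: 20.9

5 generations

Weekly DD (7 × max(0, T̄ − 9.0)): 7.0, 94.5, 122.5, 63.0, 38.5, 0.0, 36.4, 118.3, 43.4, 65.8, 33.6, 73.5, 112.0, 97.3, 86.1, 108.5, 83.3.
Season total = 1183.7 DD.
Complete generations = ⌊1183.7 / 225⌋ = 5.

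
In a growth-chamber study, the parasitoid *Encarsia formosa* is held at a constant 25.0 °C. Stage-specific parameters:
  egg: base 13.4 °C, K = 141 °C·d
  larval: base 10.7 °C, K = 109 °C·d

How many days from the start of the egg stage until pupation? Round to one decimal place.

19.8 days

egg: 141 / (25.0 − 13.4) = 141 / 11.6 = 12.155 d.
larval: 109 / (25.0 − 10.7) = 109 / 14.3 = 7.622 d.
Sum = 19.778 ≈ 19.8 days.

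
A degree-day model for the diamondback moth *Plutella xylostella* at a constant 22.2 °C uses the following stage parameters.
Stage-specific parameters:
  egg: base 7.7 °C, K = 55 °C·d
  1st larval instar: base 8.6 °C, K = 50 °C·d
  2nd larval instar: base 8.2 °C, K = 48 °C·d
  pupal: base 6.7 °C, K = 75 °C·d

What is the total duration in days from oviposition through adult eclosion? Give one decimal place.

egg: 55 / (22.2 − 7.7) = 55 / 14.5 = 3.793 d.
1st larval instar: 50 / (22.2 − 8.6) = 50 / 13.6 = 3.676 d.
2nd larval instar: 48 / (22.2 − 8.2) = 48 / 14.0 = 3.429 d.
pupal: 75 / (22.2 − 6.7) = 75 / 15.5 = 4.839 d.
Sum = 15.737 ≈ 15.7 days.

15.7 days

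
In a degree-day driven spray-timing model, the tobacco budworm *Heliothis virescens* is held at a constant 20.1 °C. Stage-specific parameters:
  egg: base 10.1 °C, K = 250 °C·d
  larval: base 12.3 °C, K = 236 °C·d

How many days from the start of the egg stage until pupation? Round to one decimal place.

egg: 250 / (20.1 − 10.1) = 250 / 10.0 = 25.000 d.
larval: 236 / (20.1 − 12.3) = 236 / 7.8 = 30.256 d.
Sum = 55.256 ≈ 55.3 days.

55.3 days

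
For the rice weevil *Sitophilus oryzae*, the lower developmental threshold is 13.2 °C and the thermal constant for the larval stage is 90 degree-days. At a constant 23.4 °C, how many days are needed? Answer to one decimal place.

Daily accumulation = 23.4 − 13.2 = 10.2 DD/day.
Duration = 90 / 10.2 = 8.824 ≈ 8.8 days.

8.8 days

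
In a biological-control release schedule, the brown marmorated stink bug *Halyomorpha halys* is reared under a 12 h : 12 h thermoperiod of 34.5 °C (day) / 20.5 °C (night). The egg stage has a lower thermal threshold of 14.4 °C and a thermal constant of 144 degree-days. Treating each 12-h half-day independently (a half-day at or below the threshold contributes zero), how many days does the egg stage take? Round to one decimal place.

Day half: max(0, 34.5 − 14.4) × 0.5 = 20.1 × 0.5 = 10.05 DD.
Night half: max(0, 20.5 − 14.4) × 0.5 = 6.1 × 0.5 = 3.05 DD.
Per 24 h: 13.10 DD/day.
Duration = 144 / 13.10 = 10.992 ≈ 11.0 days.

11.0 days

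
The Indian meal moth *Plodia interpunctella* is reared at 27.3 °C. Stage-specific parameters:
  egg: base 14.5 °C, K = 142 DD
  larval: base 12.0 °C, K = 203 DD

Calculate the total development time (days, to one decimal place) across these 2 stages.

egg: 142 / (27.3 − 14.5) = 142 / 12.8 = 11.094 d.
larval: 203 / (27.3 − 12.0) = 203 / 15.3 = 13.268 d.
Sum = 24.362 ≈ 24.4 days.

24.4 days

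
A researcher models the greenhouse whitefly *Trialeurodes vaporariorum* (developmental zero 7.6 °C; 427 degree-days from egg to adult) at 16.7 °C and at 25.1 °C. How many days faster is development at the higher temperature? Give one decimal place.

22.5 days

At 16.7 °C: 427 / (16.7 − 7.6) = 427 / 9.1 = 46.923 d.
At 25.1 °C: 427 / (25.1 − 7.6) = 427 / 17.5 = 24.400 d.
Difference = |46.923 − 24.400| = 22.523 ≈ 22.5 days.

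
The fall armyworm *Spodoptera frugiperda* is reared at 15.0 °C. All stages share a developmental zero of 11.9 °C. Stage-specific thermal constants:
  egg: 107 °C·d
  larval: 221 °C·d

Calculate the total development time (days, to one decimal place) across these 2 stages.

Daily accumulation at 15.0 °C = 15.0 − 11.9 = 3.1 DD/day.
Total K = 107 + 221 = 328 DD.
Total duration = 328 / 3.1 = 105.806 ≈ 105.8 days.

105.8 days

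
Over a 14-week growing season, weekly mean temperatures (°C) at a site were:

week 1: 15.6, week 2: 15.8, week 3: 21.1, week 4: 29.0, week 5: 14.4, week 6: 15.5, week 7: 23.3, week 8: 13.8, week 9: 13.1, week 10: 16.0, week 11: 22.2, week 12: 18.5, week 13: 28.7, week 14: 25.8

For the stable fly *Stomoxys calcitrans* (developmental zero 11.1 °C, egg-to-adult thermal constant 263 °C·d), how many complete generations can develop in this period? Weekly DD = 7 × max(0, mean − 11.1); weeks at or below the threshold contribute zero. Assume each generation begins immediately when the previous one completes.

3 generations

Weekly DD (7 × max(0, T̄ − 11.1)): 31.5, 32.9, 70.0, 125.3, 23.1, 30.8, 85.4, 18.9, 14.0, 34.3, 77.7, 51.8, 123.2, 102.9.
Season total = 821.8 DD.
Complete generations = ⌊821.8 / 263⌋ = 3.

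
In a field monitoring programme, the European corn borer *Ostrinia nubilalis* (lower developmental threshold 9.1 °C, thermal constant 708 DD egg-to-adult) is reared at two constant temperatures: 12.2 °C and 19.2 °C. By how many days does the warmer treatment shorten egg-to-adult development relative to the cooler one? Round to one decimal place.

158.3 days

At 12.2 °C: 708 / (12.2 − 9.1) = 708 / 3.1 = 228.387 d.
At 19.2 °C: 708 / (19.2 − 9.1) = 708 / 10.1 = 70.099 d.
Difference = |228.387 − 70.099| = 158.288 ≈ 158.3 days.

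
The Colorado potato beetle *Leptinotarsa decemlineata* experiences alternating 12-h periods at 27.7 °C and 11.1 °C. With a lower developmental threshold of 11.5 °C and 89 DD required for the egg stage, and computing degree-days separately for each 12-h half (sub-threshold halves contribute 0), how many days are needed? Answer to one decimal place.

11.0 days

Day half: max(0, 27.7 − 11.5) × 0.5 = 16.2 × 0.5 = 8.10 DD.
Night half: max(0, 11.1 − 11.5) × 0.5 = 0.0 × 0.5 = 0.00 DD.
Per 24 h: 8.10 DD/day.
Duration = 89 / 8.10 = 10.988 ≈ 11.0 days.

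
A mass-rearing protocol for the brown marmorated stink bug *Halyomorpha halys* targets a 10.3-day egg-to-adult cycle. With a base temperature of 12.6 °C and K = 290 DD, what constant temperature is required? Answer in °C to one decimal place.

Required daily accumulation = 290 / 10.3 = 28.155 DD/day.
T = T_base + 28.155 = 12.6 + 28.155 = 40.755 ≈ 40.8 °C.

40.8 °C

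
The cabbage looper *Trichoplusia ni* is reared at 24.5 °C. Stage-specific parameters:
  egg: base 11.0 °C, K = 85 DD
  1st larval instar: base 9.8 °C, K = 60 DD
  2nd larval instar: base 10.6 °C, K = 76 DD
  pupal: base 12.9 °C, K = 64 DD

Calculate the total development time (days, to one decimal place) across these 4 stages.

egg: 85 / (24.5 − 11.0) = 85 / 13.5 = 6.296 d.
1st larval instar: 60 / (24.5 − 9.8) = 60 / 14.7 = 4.082 d.
2nd larval instar: 76 / (24.5 − 10.6) = 76 / 13.9 = 5.468 d.
pupal: 64 / (24.5 − 12.9) = 64 / 11.6 = 5.517 d.
Sum = 21.363 ≈ 21.4 days.

21.4 days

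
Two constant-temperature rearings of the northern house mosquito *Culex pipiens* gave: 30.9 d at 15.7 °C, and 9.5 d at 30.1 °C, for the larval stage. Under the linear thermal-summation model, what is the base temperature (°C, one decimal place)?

9.3 °C

Under the model K = D·(T − T_b), so D₁·(T₁ − T_b) = D₂·(T₂ − T_b).
30.9·(15.7 − T_b) = 9.5·(30.1 − T_b)
T_b = (30.9·15.7 − 9.5·30.1) / (30.9 − 9.5) = 199.18 / 21.4 = 9.307 °C ≈ 9.3 °C.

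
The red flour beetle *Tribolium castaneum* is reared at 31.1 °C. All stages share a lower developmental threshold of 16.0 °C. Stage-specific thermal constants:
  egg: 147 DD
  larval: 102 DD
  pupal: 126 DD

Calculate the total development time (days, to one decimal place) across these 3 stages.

Daily accumulation at 31.1 °C = 31.1 − 16.0 = 15.1 DD/day.
Total K = 147 + 102 + 126 = 375 DD.
Total duration = 375 / 15.1 = 24.834 ≈ 24.8 days.

24.8 days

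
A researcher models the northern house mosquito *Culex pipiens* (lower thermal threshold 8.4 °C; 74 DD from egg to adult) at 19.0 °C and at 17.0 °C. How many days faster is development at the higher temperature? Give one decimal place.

At 19.0 °C: 74 / (19.0 − 8.4) = 74 / 10.6 = 6.981 d.
At 17.0 °C: 74 / (17.0 − 8.4) = 74 / 8.6 = 8.605 d.
Difference = |6.981 − 8.605| = 1.624 ≈ 1.6 days.

1.6 days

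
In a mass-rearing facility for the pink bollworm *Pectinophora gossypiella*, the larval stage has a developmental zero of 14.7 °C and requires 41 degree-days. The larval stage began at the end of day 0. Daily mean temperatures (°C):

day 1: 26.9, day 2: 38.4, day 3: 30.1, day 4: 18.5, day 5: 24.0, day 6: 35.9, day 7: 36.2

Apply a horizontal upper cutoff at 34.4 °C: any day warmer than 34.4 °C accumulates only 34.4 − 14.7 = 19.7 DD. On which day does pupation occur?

day 3

Daily DD above 14.7 °C (capped at 19.7): 12.2, 19.7, 15.4, 3.8, 9.3, 19.7, 19.7.
Cumulative: 12.2, 31.9, 47.3, 51.1, 60.4, 80.1, 99.8.
The total first reaches 41 DD on day 3.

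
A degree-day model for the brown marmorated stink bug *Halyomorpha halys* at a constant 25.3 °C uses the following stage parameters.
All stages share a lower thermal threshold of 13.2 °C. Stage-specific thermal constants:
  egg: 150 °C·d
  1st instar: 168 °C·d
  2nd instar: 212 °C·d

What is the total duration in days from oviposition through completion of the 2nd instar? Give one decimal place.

Daily accumulation at 25.3 °C = 25.3 − 13.2 = 12.1 DD/day.
Total K = 150 + 168 + 212 = 530 DD.
Total duration = 530 / 12.1 = 43.802 ≈ 43.8 days.

43.8 days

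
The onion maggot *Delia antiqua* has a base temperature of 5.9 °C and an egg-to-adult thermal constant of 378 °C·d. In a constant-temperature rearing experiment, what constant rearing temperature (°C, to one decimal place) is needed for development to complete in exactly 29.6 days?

Required daily accumulation = 378 / 29.6 = 12.770 DD/day.
T = T_base + 12.770 = 5.9 + 12.770 = 18.670 ≈ 18.7 °C.

18.7 °C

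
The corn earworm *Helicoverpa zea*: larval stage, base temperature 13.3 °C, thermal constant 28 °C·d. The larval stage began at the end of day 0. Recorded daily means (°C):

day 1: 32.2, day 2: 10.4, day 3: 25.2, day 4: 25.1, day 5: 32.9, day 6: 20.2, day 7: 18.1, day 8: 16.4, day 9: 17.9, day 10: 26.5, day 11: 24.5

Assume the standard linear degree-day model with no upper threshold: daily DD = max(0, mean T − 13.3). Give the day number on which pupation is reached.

day 3

Daily DD above 13.3 °C: 18.9, 0.0, 11.9, 11.8, 19.6, 6.9, 4.8, 3.1, 4.6, 13.2, 11.2.
Cumulative: 18.9, 18.9, 30.8, 42.6, 62.2, 69.1, 73.9, 77.0, 81.6, 94.8, 106.0.
The total first reaches 28 DD on day 3.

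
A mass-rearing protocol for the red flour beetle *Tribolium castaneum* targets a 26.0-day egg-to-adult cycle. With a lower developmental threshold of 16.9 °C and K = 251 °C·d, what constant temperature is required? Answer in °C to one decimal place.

26.6 °C

Required daily accumulation = 251 / 26.0 = 9.654 DD/day.
T = T_base + 9.654 = 16.9 + 9.654 = 26.554 ≈ 26.6 °C.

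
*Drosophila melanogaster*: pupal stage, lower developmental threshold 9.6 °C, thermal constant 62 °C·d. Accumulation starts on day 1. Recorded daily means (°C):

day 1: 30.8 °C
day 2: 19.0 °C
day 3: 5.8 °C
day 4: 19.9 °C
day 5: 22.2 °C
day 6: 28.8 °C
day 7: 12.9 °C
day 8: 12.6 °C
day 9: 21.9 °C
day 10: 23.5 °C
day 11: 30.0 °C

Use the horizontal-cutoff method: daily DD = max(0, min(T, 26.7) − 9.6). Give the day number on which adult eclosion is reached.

Daily DD above 9.6 °C (capped at 17.1): 17.1, 9.4, 0.0, 10.3, 12.6, 17.1, 3.3, 3.0, 12.3, 13.9, 17.1.
Cumulative: 17.1, 26.5, 26.5, 36.8, 49.4, 66.5, 69.8, 72.8, 85.1, 99.0, 116.1.
The total first reaches 62 DD on day 6.

day 6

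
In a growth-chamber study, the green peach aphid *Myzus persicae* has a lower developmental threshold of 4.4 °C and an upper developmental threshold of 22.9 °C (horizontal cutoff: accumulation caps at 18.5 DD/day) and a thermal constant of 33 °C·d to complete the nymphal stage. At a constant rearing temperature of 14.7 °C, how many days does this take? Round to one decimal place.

3.2 days

Daily accumulation = 14.7 − 4.4 = 10.3 DD/day.
Duration = 33 / 10.3 = 3.204 ≈ 3.2 days.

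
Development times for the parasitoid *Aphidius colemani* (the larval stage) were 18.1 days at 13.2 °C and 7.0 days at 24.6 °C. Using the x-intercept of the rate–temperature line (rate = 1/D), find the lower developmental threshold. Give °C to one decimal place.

6.0 °C

Under the model K = D·(T − T_b), so D₁·(T₁ − T_b) = D₂·(T₂ − T_b).
18.1·(13.2 − T_b) = 7.0·(24.6 − T_b)
T_b = (18.1·13.2 − 7.0·24.6) / (18.1 − 7.0) = 66.72 / 11.1 = 6.011 °C ≈ 6.0 °C.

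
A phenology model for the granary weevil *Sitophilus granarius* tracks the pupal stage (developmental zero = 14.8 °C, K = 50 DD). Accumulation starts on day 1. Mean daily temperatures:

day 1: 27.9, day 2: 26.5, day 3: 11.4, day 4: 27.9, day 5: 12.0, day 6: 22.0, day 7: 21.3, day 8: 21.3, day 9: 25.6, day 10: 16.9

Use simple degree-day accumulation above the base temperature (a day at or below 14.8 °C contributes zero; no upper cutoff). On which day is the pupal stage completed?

day 7

Daily DD above 14.8 °C: 13.1, 11.7, 0.0, 13.1, 0.0, 7.2, 6.5, 6.5, 10.8, 2.1.
Cumulative: 13.1, 24.8, 24.8, 37.9, 37.9, 45.1, 51.6, 58.1, 68.9, 71.0.
The total first reaches 50 DD on day 7.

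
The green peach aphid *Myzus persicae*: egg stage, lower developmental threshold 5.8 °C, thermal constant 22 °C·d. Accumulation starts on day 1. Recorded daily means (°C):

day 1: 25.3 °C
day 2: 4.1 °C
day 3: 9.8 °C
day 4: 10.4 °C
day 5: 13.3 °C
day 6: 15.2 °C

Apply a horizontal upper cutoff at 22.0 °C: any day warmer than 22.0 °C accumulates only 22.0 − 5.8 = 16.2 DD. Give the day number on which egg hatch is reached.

day 4

Daily DD above 5.8 °C (capped at 16.2): 16.2, 0.0, 4.0, 4.6, 7.5, 9.4.
Cumulative: 16.2, 16.2, 20.2, 24.8, 32.3, 41.7.
The total first reaches 22 DD on day 4.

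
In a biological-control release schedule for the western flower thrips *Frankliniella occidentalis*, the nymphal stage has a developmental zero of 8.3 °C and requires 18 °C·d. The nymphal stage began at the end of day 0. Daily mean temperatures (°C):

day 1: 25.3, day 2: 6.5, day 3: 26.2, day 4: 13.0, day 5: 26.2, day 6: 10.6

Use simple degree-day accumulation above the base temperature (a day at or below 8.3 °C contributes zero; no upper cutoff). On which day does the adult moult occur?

day 3

Daily DD above 8.3 °C: 17.0, 0.0, 17.9, 4.7, 17.9, 2.3.
Cumulative: 17.0, 17.0, 34.9, 39.6, 57.5, 59.8.
The total first reaches 18 DD on day 3.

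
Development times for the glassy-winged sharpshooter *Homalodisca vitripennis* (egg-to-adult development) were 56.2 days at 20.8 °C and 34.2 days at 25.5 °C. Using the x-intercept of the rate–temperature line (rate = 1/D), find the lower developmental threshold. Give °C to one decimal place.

13.5 °C

Under the model K = D·(T − T_b), so D₁·(T₁ − T_b) = D₂·(T₂ − T_b).
56.2·(20.8 − T_b) = 34.2·(25.5 − T_b)
T_b = (56.2·20.8 − 34.2·25.5) / (56.2 − 34.2) = 296.86 / 22.0 = 13.494 °C ≈ 13.5 °C.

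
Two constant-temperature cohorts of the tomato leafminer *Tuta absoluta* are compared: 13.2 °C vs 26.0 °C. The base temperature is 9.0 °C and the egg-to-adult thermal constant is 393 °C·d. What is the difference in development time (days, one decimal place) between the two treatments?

70.5 days

At 13.2 °C: 393 / (13.2 − 9.0) = 393 / 4.2 = 93.571 d.
At 26.0 °C: 393 / (26.0 − 9.0) = 393 / 17.0 = 23.118 d.
Difference = |93.571 − 23.118| = 70.454 ≈ 70.5 days.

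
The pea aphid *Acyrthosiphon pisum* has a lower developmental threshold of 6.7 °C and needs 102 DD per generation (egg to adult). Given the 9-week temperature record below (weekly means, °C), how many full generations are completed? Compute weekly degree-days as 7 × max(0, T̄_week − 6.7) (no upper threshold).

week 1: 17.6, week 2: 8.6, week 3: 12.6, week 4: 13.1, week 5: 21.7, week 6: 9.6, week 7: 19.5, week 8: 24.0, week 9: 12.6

5 generations

Weekly DD (7 × max(0, T̄ − 6.7)): 76.3, 13.3, 41.3, 44.8, 105.0, 20.3, 89.6, 121.1, 41.3.
Season total = 553.0 DD.
Complete generations = ⌊553.0 / 102⌋ = 5.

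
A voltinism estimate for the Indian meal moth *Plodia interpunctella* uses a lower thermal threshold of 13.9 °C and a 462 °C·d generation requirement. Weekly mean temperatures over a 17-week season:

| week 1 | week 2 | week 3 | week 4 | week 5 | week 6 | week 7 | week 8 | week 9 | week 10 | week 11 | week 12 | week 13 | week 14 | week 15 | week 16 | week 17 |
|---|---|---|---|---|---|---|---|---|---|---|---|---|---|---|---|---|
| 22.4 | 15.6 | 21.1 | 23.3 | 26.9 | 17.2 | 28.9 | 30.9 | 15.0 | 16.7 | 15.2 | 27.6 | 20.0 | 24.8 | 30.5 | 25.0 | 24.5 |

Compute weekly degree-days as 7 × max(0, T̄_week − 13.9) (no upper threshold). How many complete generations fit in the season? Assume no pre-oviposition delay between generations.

2 generations

Weekly DD (7 × max(0, T̄ − 13.9)): 59.5, 11.9, 50.4, 65.8, 91.0, 23.1, 105.0, 119.0, 7.7, 19.6, 9.1, 95.9, 42.7, 76.3, 116.2, 77.7, 74.2.
Season total = 1045.1 DD.
Complete generations = ⌊1045.1 / 462⌋ = 2.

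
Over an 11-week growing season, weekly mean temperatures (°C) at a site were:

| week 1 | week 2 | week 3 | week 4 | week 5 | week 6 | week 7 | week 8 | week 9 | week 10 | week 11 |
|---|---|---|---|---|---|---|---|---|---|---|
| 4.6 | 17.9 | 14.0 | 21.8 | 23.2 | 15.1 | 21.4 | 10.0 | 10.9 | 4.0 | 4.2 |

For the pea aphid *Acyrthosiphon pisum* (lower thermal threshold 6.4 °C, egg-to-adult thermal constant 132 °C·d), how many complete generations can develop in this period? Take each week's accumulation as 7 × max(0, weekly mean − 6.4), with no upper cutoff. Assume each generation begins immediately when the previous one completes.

Weekly DD (7 × max(0, T̄ − 6.4)): 0.0, 80.5, 53.2, 107.8, 117.6, 60.9, 105.0, 25.2, 31.5, 0.0, 0.0.
Season total = 581.7 DD.
Complete generations = ⌊581.7 / 132⌋ = 4.

4 generations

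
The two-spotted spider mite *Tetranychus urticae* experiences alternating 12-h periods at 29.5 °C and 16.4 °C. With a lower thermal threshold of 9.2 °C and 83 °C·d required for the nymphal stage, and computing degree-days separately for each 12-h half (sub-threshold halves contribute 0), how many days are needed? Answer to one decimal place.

Day half: max(0, 29.5 − 9.2) × 0.5 = 20.3 × 0.5 = 10.15 DD.
Night half: max(0, 16.4 − 9.2) × 0.5 = 7.2 × 0.5 = 3.60 DD.
Per 24 h: 13.75 DD/day.
Duration = 83 / 13.75 = 6.036 ≈ 6.0 days.

6.0 days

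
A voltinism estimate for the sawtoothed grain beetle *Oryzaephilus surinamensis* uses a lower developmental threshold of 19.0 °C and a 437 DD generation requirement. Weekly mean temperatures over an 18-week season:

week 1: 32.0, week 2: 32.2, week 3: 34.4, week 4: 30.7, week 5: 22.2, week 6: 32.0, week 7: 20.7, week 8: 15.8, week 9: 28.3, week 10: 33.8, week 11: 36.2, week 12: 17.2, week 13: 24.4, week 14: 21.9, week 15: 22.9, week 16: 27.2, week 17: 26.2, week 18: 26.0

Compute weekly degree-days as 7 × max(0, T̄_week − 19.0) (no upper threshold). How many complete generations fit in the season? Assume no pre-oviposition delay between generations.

2 generations

Weekly DD (7 × max(0, T̄ − 19.0)): 91.0, 92.4, 107.8, 81.9, 22.4, 91.0, 11.9, 0.0, 65.1, 103.6, 120.4, 0.0, 37.8, 20.3, 27.3, 57.4, 50.4, 49.0.
Season total = 1029.7 DD.
Complete generations = ⌊1029.7 / 437⌋ = 2.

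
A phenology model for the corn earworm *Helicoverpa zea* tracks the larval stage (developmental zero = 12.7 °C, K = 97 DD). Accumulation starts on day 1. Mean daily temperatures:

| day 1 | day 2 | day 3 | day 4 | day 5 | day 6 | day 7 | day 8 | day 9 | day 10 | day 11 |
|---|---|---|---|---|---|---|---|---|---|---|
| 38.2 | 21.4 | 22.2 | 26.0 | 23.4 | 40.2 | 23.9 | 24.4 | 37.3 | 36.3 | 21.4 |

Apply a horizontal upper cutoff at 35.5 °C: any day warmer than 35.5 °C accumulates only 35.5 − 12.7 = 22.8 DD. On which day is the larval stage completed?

day 7

Daily DD above 12.7 °C (capped at 22.8): 22.8, 8.7, 9.5, 13.3, 10.7, 22.8, 11.2, 11.7, 22.8, 22.8, 8.7.
Cumulative: 22.8, 31.5, 41.0, 54.3, 65.0, 87.8, 99.0, 110.7, 133.5, 156.3, 165.0.
The total first reaches 97 DD on day 7.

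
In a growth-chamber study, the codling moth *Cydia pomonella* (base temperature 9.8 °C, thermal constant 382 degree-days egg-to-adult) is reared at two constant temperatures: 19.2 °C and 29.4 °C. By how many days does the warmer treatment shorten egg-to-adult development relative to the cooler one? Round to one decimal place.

21.1 days

At 19.2 °C: 382 / (19.2 − 9.8) = 382 / 9.4 = 40.638 d.
At 29.4 °C: 382 / (29.4 − 9.8) = 382 / 19.6 = 19.490 d.
Difference = |40.638 − 19.490| = 21.149 ≈ 21.1 days.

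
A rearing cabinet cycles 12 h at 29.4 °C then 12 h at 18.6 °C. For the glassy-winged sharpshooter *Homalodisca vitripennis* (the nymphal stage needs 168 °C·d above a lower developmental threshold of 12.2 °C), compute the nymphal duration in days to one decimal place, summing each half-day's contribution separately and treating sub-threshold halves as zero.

14.2 days

Day half: max(0, 29.4 − 12.2) × 0.5 = 17.2 × 0.5 = 8.60 DD.
Night half: max(0, 18.6 − 12.2) × 0.5 = 6.4 × 0.5 = 3.20 DD.
Per 24 h: 11.80 DD/day.
Duration = 168 / 11.80 = 14.237 ≈ 14.2 days.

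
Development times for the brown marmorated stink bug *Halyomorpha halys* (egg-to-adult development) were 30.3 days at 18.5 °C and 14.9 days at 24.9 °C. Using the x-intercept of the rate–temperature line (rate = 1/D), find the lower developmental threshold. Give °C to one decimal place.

Equal thermal constants: D₁(T₁ − T_b) = D₂(T₂ − T_b).
30.3·(18.5 − T_b) = 14.9·(24.9 − T_b)
T_b = (30.3·18.5 − 14.9·24.9) / (30.3 − 14.9) = 189.54 / 15.4 = 12.308 °C ≈ 12.3 °C.

12.3 °C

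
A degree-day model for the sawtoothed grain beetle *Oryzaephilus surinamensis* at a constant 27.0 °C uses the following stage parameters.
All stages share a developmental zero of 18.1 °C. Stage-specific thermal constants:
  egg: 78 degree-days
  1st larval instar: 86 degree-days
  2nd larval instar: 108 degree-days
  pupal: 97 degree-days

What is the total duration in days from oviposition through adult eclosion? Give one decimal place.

41.5 days

Daily accumulation at 27.0 °C = 27.0 − 18.1 = 8.9 DD/day.
Total K = 78 + 86 + 108 + 97 = 369 DD.
Total duration = 369 / 8.9 = 41.461 ≈ 41.5 days.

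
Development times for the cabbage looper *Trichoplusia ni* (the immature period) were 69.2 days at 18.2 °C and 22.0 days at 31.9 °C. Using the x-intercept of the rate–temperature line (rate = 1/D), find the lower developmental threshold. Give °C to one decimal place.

11.8 °C

Linear rate model ⇒ the product D·(T − T_b) is constant across temperatures.
69.2·(18.2 − T_b) = 22.0·(31.9 − T_b)
T_b = (69.2·18.2 − 22.0·31.9) / (69.2 − 22.0) = 557.64 / 47.2 = 11.814 °C ≈ 11.8 °C.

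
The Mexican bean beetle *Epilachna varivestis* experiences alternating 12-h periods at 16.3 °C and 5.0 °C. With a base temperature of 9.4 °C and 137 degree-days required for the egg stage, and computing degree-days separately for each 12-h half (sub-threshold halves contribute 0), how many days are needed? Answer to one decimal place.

Day half: max(0, 16.3 − 9.4) × 0.5 = 6.9 × 0.5 = 3.45 DD.
Night half: max(0, 5.0 − 9.4) × 0.5 = 0.0 × 0.5 = 0.00 DD.
Per 24 h: 3.45 DD/day.
Duration = 137 / 3.45 = 39.710 ≈ 39.7 days.

39.7 days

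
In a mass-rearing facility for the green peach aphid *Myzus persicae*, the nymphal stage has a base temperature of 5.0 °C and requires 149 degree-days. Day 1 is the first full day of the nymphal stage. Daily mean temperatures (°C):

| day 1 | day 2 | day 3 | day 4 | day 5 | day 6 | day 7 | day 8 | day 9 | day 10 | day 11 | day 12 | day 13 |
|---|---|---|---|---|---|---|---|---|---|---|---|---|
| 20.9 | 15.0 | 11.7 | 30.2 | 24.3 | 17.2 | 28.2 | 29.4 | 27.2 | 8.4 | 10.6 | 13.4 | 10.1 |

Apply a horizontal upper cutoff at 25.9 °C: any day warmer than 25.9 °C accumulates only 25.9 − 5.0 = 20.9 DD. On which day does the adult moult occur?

day 10

Daily DD above 5.0 °C (capped at 20.9): 15.9, 10.0, 6.7, 20.9, 19.3, 12.2, 20.9, 20.9, 20.9, 3.4, 5.6, 8.4, 5.1.
Cumulative: 15.9, 25.9, 32.6, 53.5, 72.8, 85.0, 105.9, 126.8, 147.7, 151.1, 156.7, 165.1, 170.2.
The total first reaches 149 DD on day 10.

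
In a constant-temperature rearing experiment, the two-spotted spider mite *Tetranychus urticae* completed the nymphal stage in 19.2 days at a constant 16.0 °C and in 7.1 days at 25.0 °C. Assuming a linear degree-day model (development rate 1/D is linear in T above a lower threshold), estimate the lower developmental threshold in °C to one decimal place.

Equal thermal constants: D₁(T₁ − T_b) = D₂(T₂ − T_b).
19.2·(16.0 − T_b) = 7.1·(25.0 − T_b)
T_b = (19.2·16.0 − 7.1·25.0) / (19.2 − 7.1) = 129.70 / 12.1 = 10.719 °C ≈ 10.7 °C.

10.7 °C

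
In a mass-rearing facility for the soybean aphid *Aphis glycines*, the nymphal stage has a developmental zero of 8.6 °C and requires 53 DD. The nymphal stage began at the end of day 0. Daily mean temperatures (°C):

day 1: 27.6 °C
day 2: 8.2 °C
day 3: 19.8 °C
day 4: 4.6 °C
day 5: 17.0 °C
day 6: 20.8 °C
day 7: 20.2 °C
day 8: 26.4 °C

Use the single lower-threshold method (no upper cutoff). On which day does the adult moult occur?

day 7

Daily DD above 8.6 °C: 19.0, 0.0, 11.2, 0.0, 8.4, 12.2, 11.6, 17.8.
Cumulative: 19.0, 19.0, 30.2, 30.2, 38.6, 50.8, 62.4, 80.2.
The total first reaches 53 DD on day 7.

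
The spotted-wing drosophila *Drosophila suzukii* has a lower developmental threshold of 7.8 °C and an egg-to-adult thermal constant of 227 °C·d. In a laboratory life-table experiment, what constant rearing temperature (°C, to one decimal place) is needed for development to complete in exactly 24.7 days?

17.0 °C

Required daily accumulation = 227 / 24.7 = 9.190 DD/day.
T = T_base + 9.190 = 7.8 + 9.190 = 16.990 ≈ 17.0 °C.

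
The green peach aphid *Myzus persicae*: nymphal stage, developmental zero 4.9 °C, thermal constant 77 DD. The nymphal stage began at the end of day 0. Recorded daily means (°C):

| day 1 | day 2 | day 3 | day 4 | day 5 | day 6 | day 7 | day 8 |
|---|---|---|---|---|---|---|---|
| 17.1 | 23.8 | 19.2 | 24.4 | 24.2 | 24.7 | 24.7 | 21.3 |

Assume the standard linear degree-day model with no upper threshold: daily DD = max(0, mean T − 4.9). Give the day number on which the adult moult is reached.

day 5

Daily DD above 4.9 °C: 12.2, 18.9, 14.3, 19.5, 19.3, 19.8, 19.8, 16.4.
Cumulative: 12.2, 31.1, 45.4, 64.9, 84.2, 104.0, 123.8, 140.2.
The total first reaches 77 DD on day 5.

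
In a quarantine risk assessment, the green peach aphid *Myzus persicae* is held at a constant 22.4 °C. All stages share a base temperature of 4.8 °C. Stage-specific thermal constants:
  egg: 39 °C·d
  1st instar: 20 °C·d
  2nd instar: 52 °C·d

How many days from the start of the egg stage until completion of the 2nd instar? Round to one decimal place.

6.3 days

Daily accumulation at 22.4 °C = 22.4 − 4.8 = 17.6 DD/day.
Total K = 39 + 20 + 52 = 111 DD.
Total duration = 111 / 17.6 = 6.307 ≈ 6.3 days.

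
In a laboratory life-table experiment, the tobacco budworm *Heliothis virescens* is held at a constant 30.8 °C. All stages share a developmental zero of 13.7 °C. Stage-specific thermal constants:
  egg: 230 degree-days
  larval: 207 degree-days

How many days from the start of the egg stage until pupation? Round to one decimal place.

25.6 days

Daily accumulation at 30.8 °C = 30.8 − 13.7 = 17.1 DD/day.
Total K = 230 + 207 = 437 DD.
Total duration = 437 / 17.1 = 25.556 ≈ 25.6 days.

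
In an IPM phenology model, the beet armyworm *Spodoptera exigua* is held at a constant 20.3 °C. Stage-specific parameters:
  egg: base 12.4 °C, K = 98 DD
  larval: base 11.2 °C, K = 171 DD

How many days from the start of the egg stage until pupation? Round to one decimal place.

31.2 days

egg: 98 / (20.3 − 12.4) = 98 / 7.9 = 12.405 d.
larval: 171 / (20.3 − 11.2) = 171 / 9.1 = 18.791 d.
Sum = 31.196 ≈ 31.2 days.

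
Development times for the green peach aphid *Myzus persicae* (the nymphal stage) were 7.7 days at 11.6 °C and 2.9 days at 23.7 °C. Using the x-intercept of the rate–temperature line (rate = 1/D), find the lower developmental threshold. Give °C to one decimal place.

4.3 °C

Linear rate model ⇒ the product D·(T − T_b) is constant across temperatures.
7.7·(11.6 − T_b) = 2.9·(23.7 − T_b)
T_b = (7.7·11.6 − 2.9·23.7) / (7.7 − 2.9) = 20.59 / 4.8 = 4.290 °C ≈ 4.3 °C.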